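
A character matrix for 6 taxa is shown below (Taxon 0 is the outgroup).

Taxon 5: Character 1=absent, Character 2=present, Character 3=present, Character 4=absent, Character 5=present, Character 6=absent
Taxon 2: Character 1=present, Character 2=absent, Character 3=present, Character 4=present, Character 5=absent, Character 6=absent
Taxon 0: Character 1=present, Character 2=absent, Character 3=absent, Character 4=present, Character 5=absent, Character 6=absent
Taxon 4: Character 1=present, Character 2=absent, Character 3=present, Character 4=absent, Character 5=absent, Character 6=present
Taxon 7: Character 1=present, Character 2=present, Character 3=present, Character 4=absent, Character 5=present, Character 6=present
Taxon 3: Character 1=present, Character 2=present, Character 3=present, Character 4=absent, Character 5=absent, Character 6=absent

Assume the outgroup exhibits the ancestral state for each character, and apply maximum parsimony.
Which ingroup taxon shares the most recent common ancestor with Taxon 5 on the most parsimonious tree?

Character polarity is set by the outgroup: the derived state is whichever differs from the outgroup's state, so for Character 1, Character 4 the derived state is 'absent', and for the remaining characters it is 'present'.
Character 1 (derived state 'absent') is unique to Taxon 5 (autapomorphy; uninformative for grouping).
Character 2: derived state 'present' in Taxon 3, Taxon 5, and Taxon 7 only — synapomorphy for {Taxon 3, Taxon 5, Taxon 7}.
Character 3 (derived state 'present') is shared by all ingroup taxa — unites the whole ingroup.
Character 4: derived state 'absent' in Taxon 3, Taxon 4, Taxon 5, and Taxon 7 only — synapomorphy for {Taxon 3, Taxon 4, Taxon 5, Taxon 7}.
Only Taxon 5 and Taxon 7 show the derived state 'present' for Character 5, supporting them as a clade.
Character 6 groups Taxon 4 and Taxon 7, which is incompatible with the clades supported by the remaining characters; treating it as convergent (homoplasy) costs fewer steps than any alternative tree.
Most parsimonious ingroup topology: ((Taxon 4,((Taxon 5,Taxon 7),Taxon 3)),Taxon 2).
Taxon 5 and Taxon 7 form a cherry on this tree, so they are sister taxa.

Taxon 7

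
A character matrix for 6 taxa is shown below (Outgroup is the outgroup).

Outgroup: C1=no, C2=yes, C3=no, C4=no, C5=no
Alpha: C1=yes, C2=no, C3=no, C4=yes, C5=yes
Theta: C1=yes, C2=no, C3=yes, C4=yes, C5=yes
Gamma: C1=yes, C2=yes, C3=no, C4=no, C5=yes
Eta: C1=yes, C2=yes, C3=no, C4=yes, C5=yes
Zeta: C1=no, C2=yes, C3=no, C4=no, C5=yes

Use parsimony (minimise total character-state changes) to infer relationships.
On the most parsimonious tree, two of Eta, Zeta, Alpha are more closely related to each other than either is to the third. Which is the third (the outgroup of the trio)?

Zeta

Character polarity is set by the outgroup: the derived state is whichever differs from the outgroup's state, so for C2 the derived state is 'no', and for the remaining characters it is 'yes'.
C1 (derived state 'yes') is shared by Alpha, Eta, Gamma, and Theta — a synapomorphy uniting that clade.
C2: derived state 'no' in Alpha and Theta only — synapomorphy for {Alpha, Theta}.
C3 (derived state 'yes') is unique to Theta (autapomorphy; uninformative for grouping).
Only Alpha, Eta, and Theta show the derived state 'yes' for C4, supporting them as a clade.
All ingroup taxa share the derived state 'yes' for C5; it defines the ingroup but does not resolve relationships within it.
Most parsimonious ingroup topology: ((((Alpha,Theta),Eta),Gamma),Zeta).
Alpha and Eta share a more recent common ancestor with each other than either does with Zeta, so Zeta is the least closely related of the three.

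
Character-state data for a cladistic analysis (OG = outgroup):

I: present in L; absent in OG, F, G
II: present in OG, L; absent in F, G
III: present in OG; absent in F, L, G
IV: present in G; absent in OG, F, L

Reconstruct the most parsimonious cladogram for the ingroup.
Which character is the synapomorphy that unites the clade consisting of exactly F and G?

II

Character polarity is set by the outgroup: the derived state is whichever differs from the outgroup's state, so for II, III the derived state is 'absent', and for the remaining characters it is 'present'.
I (derived state 'present') is unique to L (autapomorphy; uninformative for grouping).
II (derived state 'absent') is shared by F and G — a synapomorphy uniting that clade.
III (derived state 'absent') is shared by all ingroup taxa — unites the whole ingroup.
IV: derived state 'present' in G only — an autapomorphy, so it tells us nothing about relationships among taxa.
Most parsimonious ingroup topology: (L,(F,G)).
The clade {F, G} is supported by II: its derived state 'absent' occurs in exactly those taxa and in no other taxon (including the outgroup).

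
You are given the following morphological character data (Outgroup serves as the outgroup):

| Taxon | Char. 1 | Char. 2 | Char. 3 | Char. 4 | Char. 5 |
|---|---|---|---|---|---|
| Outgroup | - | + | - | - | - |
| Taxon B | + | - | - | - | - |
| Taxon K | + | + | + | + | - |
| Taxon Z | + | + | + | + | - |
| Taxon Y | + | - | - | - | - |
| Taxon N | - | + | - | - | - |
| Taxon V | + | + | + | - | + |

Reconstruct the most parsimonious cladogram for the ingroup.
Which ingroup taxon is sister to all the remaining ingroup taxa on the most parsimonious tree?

Character polarity is set by the outgroup: the derived state is whichever differs from the outgroup's state, so for Char. 2 the derived state is '-', and for the remaining characters it is '+'.
Only Taxon B, Taxon K, Taxon V, Taxon Y, and Taxon Z show the derived state '+' for Char. 1, supporting them as a clade.
Only Taxon B and Taxon Y show the derived state '-' for Char. 2, supporting them as a clade.
Char. 3 (derived state '+') is shared by Taxon K, Taxon V, and Taxon Z — a synapomorphy uniting that clade.
Only Taxon K and Taxon Z show the derived state '+' for Char. 4, supporting them as a clade.
Char. 5: derived state '+' in Taxon V only — an autapomorphy, so it tells us nothing about relationships among taxa.
Most parsimonious ingroup topology: (((Taxon B,Taxon Y),((Taxon K,Taxon Z),Taxon V)),Taxon N).
Taxon N is sister to the clade containing all other ingroup taxa, so it is the earliest-diverging (most basal) ingroup lineage.

Taxon N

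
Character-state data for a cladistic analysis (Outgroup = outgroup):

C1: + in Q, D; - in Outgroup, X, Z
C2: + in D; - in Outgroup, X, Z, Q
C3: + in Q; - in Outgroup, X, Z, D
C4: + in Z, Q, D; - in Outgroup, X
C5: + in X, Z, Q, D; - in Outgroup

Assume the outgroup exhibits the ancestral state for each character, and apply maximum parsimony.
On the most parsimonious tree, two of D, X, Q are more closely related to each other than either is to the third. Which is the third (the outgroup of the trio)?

The outgroup has state '-' for every character, so '+' is the derived state throughout.
C1 (derived state '+') is shared by D and Q — a synapomorphy uniting that clade.
C2: derived state '+' in D only — an autapomorphy, so it tells us nothing about relationships among taxa.
C3: derived state '+' in Q only — an autapomorphy, so it tells us nothing about relationships among taxa.
C4 (derived state '+') is shared by D, Q, and Z — a synapomorphy uniting that clade.
C5 (derived state '+') is shared by all ingroup taxa — unites the whole ingroup.
Most parsimonious ingroup topology: (X,(Z,(Q,D))).
Q and D share a more recent common ancestor with each other than either does with X, so X is the least closely related of the three.

X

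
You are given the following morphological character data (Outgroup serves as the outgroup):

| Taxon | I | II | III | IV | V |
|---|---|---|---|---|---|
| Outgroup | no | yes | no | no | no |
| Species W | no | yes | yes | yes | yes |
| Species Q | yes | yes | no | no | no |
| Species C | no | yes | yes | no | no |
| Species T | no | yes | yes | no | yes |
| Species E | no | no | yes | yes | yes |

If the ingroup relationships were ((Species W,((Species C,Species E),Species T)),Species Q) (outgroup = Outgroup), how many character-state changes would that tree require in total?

7

Map each character onto ((Species W,((Species C,Species E),Species T)),Species Q) (rooted by Outgroup) and count the minimum state changes it requires (Fitch parsimony):
I: 1; II: 1; III: 1; IV: 2; V: 2.
Total tree length = 7.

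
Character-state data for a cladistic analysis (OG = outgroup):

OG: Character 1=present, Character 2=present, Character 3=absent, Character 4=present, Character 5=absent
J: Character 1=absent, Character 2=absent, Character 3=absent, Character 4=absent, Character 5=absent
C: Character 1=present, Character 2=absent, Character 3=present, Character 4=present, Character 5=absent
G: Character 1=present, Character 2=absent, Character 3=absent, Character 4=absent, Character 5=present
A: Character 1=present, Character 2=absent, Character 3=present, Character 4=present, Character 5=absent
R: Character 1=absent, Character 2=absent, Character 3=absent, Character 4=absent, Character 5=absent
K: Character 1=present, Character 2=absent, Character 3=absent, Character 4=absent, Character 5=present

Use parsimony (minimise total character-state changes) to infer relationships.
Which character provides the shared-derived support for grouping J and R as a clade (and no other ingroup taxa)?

Character polarity is set by the outgroup: the derived state is whichever differs from the outgroup's state, so for Character 1, Character 2, Character 4 the derived state is 'absent', and for the remaining characters it is 'present'.
Character 1: derived state 'absent' in J and R only — synapomorphy for {J, R}.
All ingroup taxa share the derived state 'absent' for Character 2; it defines the ingroup but does not resolve relationships within it.
Character 3 (derived state 'present') is shared by A and C — a synapomorphy uniting that clade.
Only G, J, K, and R show the derived state 'absent' for Character 4, supporting them as a clade.
Character 5 (derived state 'present') is shared by G and K — a synapomorphy uniting that clade.
Most parsimonious ingroup topology: (((J,R),(G,K)),(C,A)).
The clade {J, R} is supported by Character 1: its derived state 'absent' occurs in exactly those taxa and in no other taxon (including the outgroup).

Character 1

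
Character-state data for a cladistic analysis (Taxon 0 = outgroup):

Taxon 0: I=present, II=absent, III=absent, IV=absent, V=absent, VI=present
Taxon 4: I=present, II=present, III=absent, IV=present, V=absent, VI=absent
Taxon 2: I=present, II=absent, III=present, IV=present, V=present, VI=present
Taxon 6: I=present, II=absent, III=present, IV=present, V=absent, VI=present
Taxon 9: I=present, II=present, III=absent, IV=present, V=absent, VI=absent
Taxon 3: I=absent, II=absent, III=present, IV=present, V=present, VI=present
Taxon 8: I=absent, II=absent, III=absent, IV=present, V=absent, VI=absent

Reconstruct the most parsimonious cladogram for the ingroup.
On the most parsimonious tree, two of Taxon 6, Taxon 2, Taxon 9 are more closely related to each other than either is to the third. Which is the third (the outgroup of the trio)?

Character polarity is set by the outgroup: the derived state is whichever differs from the outgroup's state, so for I, VI the derived state is 'absent', and for the remaining characters it is 'present'.
I groups Taxon 3 and Taxon 8, which is incompatible with the clades supported by the remaining characters; treating it as convergent (homoplasy) costs fewer steps than any alternative tree.
II (derived state 'present') is shared by Taxon 4 and Taxon 9 — a synapomorphy uniting that clade.
Only Taxon 2, Taxon 3, and Taxon 6 show the derived state 'present' for III, supporting them as a clade.
IV (derived state 'present') is shared by all ingroup taxa — unites the whole ingroup.
V (derived state 'present') is shared by Taxon 2 and Taxon 3 — a synapomorphy uniting that clade.
Only Taxon 4, Taxon 8, and Taxon 9 show the derived state 'absent' for VI, supporting them as a clade.
Most parsimonious ingroup topology: (((Taxon 4,Taxon 9),Taxon 8),((Taxon 2,Taxon 3),Taxon 6)).
Taxon 2 and Taxon 6 share a more recent common ancestor with each other than either does with Taxon 9, so Taxon 9 is the least closely related of the three.

Taxon 9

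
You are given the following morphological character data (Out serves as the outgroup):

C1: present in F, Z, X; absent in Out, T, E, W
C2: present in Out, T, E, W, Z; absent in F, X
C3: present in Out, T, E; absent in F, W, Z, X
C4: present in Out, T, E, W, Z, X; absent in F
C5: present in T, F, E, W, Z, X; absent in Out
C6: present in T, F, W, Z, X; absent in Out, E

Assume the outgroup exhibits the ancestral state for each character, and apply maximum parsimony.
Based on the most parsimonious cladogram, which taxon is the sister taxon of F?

Character polarity is set by the outgroup: the derived state is whichever differs from the outgroup's state, so for C2, C3, C4 the derived state is 'absent', and for the remaining characters it is 'present'.
C1: derived state 'present' in F, X, and Z only — synapomorphy for {F, X, Z}.
C2: derived state 'absent' in F and X only — synapomorphy for {F, X}.
C3 (derived state 'absent') is shared by F, W, X, and Z — a synapomorphy uniting that clade.
C4: derived state 'absent' in F only — an autapomorphy, so it tells us nothing about relationships among taxa.
All ingroup taxa share the derived state 'present' for C5; it defines the ingroup but does not resolve relationships within it.
Only F, T, W, X, and Z show the derived state 'present' for C6, supporting them as a clade.
Most parsimonious ingroup topology: ((T,(((F,X),Z),W)),E).
F and X form a cherry on this tree, so they are sister taxa.

X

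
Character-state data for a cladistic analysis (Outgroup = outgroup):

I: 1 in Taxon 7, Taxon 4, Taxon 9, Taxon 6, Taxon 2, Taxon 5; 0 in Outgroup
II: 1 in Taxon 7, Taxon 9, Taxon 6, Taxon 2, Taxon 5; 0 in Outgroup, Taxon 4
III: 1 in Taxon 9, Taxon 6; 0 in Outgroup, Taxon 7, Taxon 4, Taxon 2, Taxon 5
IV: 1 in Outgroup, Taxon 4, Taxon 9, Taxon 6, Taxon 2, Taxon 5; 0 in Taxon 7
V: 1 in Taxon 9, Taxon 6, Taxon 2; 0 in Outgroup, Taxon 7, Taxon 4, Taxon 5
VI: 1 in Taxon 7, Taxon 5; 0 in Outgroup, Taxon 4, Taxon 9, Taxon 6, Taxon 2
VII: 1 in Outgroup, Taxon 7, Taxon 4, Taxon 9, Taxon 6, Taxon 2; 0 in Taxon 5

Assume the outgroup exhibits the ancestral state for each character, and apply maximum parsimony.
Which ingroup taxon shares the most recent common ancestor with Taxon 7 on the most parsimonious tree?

Character polarity is set by the outgroup: the derived state is whichever differs from the outgroup's state, so for IV, VII the derived state is '0', and for the remaining characters it is '1'.
I (derived state '1') is shared by all ingroup taxa — unites the whole ingroup.
II: derived state '1' in Taxon 2, Taxon 5, Taxon 6, Taxon 7, and Taxon 9 only — synapomorphy for {Taxon 2, Taxon 5, Taxon 6, Taxon 7, Taxon 9}.
III (derived state '1') is shared by Taxon 6 and Taxon 9 — a synapomorphy uniting that clade.
IV (derived state '0') is unique to Taxon 7 (autapomorphy; uninformative for grouping).
V: derived state '1' in Taxon 2, Taxon 6, and Taxon 9 only — synapomorphy for {Taxon 2, Taxon 6, Taxon 9}.
VI: derived state '1' in Taxon 5 and Taxon 7 only — synapomorphy for {Taxon 5, Taxon 7}.
VII: derived state '0' in Taxon 5 only — an autapomorphy, so it tells us nothing about relationships among taxa.
Most parsimonious ingroup topology: (((Taxon 7,Taxon 5),((Taxon 9,Taxon 6),Taxon 2)),Taxon 4).
Taxon 7 and Taxon 5 form a cherry on this tree, so they are sister taxa.

Taxon 5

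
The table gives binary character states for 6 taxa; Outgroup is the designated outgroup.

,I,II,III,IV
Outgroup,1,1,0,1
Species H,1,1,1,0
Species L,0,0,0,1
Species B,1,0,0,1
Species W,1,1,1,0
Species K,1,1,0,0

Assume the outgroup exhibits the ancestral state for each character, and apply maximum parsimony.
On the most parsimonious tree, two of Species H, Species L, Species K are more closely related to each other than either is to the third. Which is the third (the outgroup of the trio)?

Species L

Character polarity is set by the outgroup: the derived state is whichever differs from the outgroup's state, so for I, II, IV the derived state is '0', and for the remaining characters it is '1'.
I (derived state '0') is unique to Species L (autapomorphy; uninformative for grouping).
II: derived state '0' in Species B and Species L only — synapomorphy for {Species B, Species L}.
Only Species H and Species W show the derived state '1' for III, supporting them as a clade.
IV (derived state '0') is shared by Species H, Species K, and Species W — a synapomorphy uniting that clade.
Most parsimonious ingroup topology: (((Species H,Species W),Species K),(Species L,Species B)).
Species K and Species H share a more recent common ancestor with each other than either does with Species L, so Species L is the least closely related of the three.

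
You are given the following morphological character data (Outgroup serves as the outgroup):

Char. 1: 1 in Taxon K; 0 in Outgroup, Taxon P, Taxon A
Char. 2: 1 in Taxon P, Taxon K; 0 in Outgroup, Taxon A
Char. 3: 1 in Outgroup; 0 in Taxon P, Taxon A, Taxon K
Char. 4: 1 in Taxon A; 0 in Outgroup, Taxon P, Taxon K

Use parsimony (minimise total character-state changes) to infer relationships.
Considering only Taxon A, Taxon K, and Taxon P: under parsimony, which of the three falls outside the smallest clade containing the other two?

Taxon A

Character polarity is set by the outgroup: the derived state is whichever differs from the outgroup's state, so for Char. 3 the derived state is '0', and for the remaining characters it is '1'.
Char. 1 (derived state '1') is unique to Taxon K (autapomorphy; uninformative for grouping).
Char. 2 (derived state '1') is shared by Taxon K and Taxon P — a synapomorphy uniting that clade.
All ingroup taxa share the derived state '0' for Char. 3; it defines the ingroup but does not resolve relationships within it.
Char. 4: derived state '1' in Taxon A only — an autapomorphy, so it tells us nothing about relationships among taxa.
Most parsimonious ingroup topology: ((Taxon P,Taxon K),Taxon A).
Taxon K and Taxon P share a more recent common ancestor with each other than either does with Taxon A, so Taxon A is the least closely related of the three.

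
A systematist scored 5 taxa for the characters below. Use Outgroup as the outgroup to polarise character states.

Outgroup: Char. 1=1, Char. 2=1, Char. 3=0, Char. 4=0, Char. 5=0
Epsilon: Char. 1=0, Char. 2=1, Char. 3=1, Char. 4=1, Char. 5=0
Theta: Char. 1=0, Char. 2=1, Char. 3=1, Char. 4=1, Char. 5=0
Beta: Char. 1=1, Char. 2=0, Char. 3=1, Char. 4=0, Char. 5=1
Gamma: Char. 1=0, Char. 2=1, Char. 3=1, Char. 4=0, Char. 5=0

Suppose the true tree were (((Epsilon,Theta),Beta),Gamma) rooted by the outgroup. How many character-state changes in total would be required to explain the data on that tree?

Map each character onto (((Epsilon,Theta),Beta),Gamma) (rooted by Outgroup) and count the minimum state changes it requires (Fitch parsimony):
Char. 1: 2; Char. 2: 1; Char. 3: 1; Char. 4: 1; Char. 5: 1.
Total tree length = 6.

6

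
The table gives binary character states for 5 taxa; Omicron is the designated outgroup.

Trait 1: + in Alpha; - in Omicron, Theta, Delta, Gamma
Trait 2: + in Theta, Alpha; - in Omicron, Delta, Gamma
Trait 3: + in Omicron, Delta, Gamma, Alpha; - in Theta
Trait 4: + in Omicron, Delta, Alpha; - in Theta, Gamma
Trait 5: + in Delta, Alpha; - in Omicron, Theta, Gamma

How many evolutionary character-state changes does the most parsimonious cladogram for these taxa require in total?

Character polarity is set by the outgroup: the derived state is whichever differs from the outgroup's state, so for Trait 3, Trait 4 the derived state is '-', and for the remaining characters it is '+'.
Trait 1: derived state '+' in Alpha only — an autapomorphy, so it tells us nothing about relationships among taxa.
Trait 2 (state '+') occurs in Alpha and Theta but conflicts with the nesting implied by the other characters — most parsimoniously interpreted as homoplasy.
Trait 3: derived state '-' in Theta only — an autapomorphy, so it tells us nothing about relationships among taxa.
Trait 4: derived state '-' in Gamma and Theta only — synapomorphy for {Gamma, Theta}.
Trait 5: derived state '+' in Alpha and Delta only — synapomorphy for {Alpha, Delta}.
Most parsimonious ingroup topology: ((Theta,Gamma),(Delta,Alpha)).
Changes per character on this tree: Trait 1: 1; Trait 2: 2; Trait 3: 1; Trait 4: 1; Trait 5: 1.
Total = 6.

6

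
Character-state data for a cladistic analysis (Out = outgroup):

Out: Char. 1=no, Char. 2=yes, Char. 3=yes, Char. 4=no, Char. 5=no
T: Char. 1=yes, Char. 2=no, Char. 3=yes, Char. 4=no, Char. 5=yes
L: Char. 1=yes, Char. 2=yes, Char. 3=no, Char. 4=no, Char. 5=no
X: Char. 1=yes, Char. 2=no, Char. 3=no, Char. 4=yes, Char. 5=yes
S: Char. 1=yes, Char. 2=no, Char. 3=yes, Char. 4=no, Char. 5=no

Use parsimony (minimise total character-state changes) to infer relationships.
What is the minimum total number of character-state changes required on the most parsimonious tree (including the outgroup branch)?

6

Character polarity is set by the outgroup: the derived state is whichever differs from the outgroup's state, so for Char. 2, Char. 3 the derived state is 'no', and for the remaining characters it is 'yes'.
All ingroup taxa share the derived state 'yes' for Char. 1; it defines the ingroup but does not resolve relationships within it.
Char. 2 (derived state 'no') is shared by S, T, and X — a synapomorphy uniting that clade.
Char. 3 (state 'no') occurs in L and X but conflicts with the nesting implied by the other characters — most parsimoniously interpreted as homoplasy.
Char. 4: derived state 'yes' in X only — an autapomorphy, so it tells us nothing about relationships among taxa.
Char. 5 (derived state 'yes') is shared by T and X — a synapomorphy uniting that clade.
Most parsimonious ingroup topology: (((T,X),S),L).
Changes per character on this tree: Char. 1: 1; Char. 2: 1; Char. 3: 2; Char. 4: 1; Char. 5: 1.
Total = 6.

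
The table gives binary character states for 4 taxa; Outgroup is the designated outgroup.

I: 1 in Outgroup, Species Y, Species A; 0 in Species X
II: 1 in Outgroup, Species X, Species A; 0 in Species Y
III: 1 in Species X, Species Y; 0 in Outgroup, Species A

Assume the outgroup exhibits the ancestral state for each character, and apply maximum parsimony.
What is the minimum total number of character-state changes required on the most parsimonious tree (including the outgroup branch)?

Character polarity is set by the outgroup: the derived state is whichever differs from the outgroup's state, so for I, II the derived state is '0', and for the remaining characters it is '1'.
I: derived state '0' in Species X only — an autapomorphy, so it tells us nothing about relationships among taxa.
II: derived state '0' in Species Y only — an autapomorphy, so it tells us nothing about relationships among taxa.
Only Species X and Species Y show the derived state '1' for III, supporting them as a clade.
Most parsimonious ingroup topology: ((Species X,Species Y),Species A).
Changes per character on this tree: I: 1; II: 1; III: 1.
Total = 3.

3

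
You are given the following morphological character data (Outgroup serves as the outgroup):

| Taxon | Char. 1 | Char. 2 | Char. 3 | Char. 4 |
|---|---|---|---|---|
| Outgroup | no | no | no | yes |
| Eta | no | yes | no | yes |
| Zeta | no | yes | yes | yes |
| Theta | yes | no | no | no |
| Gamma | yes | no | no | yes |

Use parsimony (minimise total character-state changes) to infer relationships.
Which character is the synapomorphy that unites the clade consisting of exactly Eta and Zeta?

Char. 2

Character polarity is set by the outgroup: the derived state is whichever differs from the outgroup's state, so for Char. 4 the derived state is 'no', and for the remaining characters it is 'yes'.
Only Gamma and Theta show the derived state 'yes' for Char. 1, supporting them as a clade.
Char. 2: derived state 'yes' in Eta and Zeta only — synapomorphy for {Eta, Zeta}.
Char. 3: derived state 'yes' in Zeta only — an autapomorphy, so it tells us nothing about relationships among taxa.
Char. 4 (derived state 'no') is unique to Theta (autapomorphy; uninformative for grouping).
Most parsimonious ingroup topology: ((Gamma,Theta),(Zeta,Eta)).
The clade {Eta, Zeta} is supported by Char. 2: its derived state 'yes' occurs in exactly those taxa and in no other taxon (including the outgroup).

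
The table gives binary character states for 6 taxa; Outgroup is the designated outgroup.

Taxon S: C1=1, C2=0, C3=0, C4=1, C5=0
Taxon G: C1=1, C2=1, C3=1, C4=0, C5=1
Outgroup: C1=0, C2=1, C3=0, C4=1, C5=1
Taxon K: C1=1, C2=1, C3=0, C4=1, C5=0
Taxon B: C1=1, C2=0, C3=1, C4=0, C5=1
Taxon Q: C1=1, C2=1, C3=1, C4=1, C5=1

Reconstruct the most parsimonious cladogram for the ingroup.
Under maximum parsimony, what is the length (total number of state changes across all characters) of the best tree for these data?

Character polarity is set by the outgroup: the derived state is whichever differs from the outgroup's state, so for C2, C4, C5 the derived state is '0', and for the remaining characters it is '1'.
C1 (derived state '1') is shared by all ingroup taxa — unites the whole ingroup.
C2 groups Taxon B and Taxon S, which is incompatible with the clades supported by the remaining characters; treating it as convergent (homoplasy) costs fewer steps than any alternative tree.
C3: derived state '1' in Taxon B, Taxon G, and Taxon Q only — synapomorphy for {Taxon B, Taxon G, Taxon Q}.
Only Taxon B and Taxon G show the derived state '0' for C4, supporting them as a clade.
Only Taxon K and Taxon S show the derived state '0' for C5, supporting them as a clade.
Most parsimonious ingroup topology: ((Taxon K,Taxon S),(Taxon Q,(Taxon G,Taxon B))).
Changes per character on this tree: C1: 1; C2: 2; C3: 1; C4: 1; C5: 1.
Total = 6.

6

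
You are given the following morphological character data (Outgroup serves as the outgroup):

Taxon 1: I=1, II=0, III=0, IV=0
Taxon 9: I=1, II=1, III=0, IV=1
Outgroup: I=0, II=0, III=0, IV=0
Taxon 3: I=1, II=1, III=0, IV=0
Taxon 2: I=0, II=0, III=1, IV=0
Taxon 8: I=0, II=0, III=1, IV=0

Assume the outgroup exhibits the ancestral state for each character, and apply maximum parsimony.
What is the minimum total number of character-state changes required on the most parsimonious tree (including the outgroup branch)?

The outgroup has state '0' for every character, so '1' is the derived state throughout.
I: derived state '1' in Taxon 1, Taxon 3, and Taxon 9 only — synapomorphy for {Taxon 1, Taxon 3, Taxon 9}.
II: derived state '1' in Taxon 3 and Taxon 9 only — synapomorphy for {Taxon 3, Taxon 9}.
Only Taxon 2 and Taxon 8 show the derived state '1' for III, supporting them as a clade.
IV (derived state '1') is unique to Taxon 9 (autapomorphy; uninformative for grouping).
Most parsimonious ingroup topology: ((Taxon 8,Taxon 2),((Taxon 3,Taxon 9),Taxon 1)).
Changes per character on this tree: I: 1; II: 1; III: 1; IV: 1.
Total = 4.

4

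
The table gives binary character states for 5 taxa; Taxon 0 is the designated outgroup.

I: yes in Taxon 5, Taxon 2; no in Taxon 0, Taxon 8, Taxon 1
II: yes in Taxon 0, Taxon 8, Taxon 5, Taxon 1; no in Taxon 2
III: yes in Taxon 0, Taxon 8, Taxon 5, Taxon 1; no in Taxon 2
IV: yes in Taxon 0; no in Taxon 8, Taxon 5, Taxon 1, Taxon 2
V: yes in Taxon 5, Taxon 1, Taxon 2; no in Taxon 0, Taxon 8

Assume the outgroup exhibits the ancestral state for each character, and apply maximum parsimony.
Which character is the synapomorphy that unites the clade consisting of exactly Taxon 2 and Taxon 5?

I

Character polarity is set by the outgroup: the derived state is whichever differs from the outgroup's state, so for II, III, IV the derived state is 'no', and for the remaining characters it is 'yes'.
I (derived state 'yes') is shared by Taxon 2 and Taxon 5 — a synapomorphy uniting that clade.
II: derived state 'no' in Taxon 2 only — an autapomorphy, so it tells us nothing about relationships among taxa.
III (derived state 'no') is unique to Taxon 2 (autapomorphy; uninformative for grouping).
All ingroup taxa share the derived state 'no' for IV; it defines the ingroup but does not resolve relationships within it.
V: derived state 'yes' in Taxon 1, Taxon 2, and Taxon 5 only — synapomorphy for {Taxon 1, Taxon 2, Taxon 5}.
Most parsimonious ingroup topology: (Taxon 8,((Taxon 5,Taxon 2),Taxon 1)).
The clade {Taxon 2, Taxon 5} is supported by I: its derived state 'yes' occurs in exactly those taxa and in no other taxon (including the outgroup).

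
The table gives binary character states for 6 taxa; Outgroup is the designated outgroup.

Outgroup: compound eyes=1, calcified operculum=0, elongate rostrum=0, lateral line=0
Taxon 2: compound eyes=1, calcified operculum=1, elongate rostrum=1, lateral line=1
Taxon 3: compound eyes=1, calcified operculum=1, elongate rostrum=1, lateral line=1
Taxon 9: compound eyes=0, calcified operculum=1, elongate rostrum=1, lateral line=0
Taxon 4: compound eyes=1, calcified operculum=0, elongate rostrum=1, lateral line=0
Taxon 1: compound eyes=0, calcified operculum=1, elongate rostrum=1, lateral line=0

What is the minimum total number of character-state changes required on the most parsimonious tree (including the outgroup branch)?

Character polarity is set by the outgroup: the derived state is whichever differs from the outgroup's state, so for compound eyes the derived state is '0', and for the remaining characters it is '1'.
compound eyes: derived state '0' in Taxon 1 and Taxon 9 only — synapomorphy for {Taxon 1, Taxon 9}.
calcified operculum (derived state '1') is shared by Taxon 1, Taxon 2, Taxon 3, and Taxon 9 — a synapomorphy uniting that clade.
All ingroup taxa share the derived state '1' for elongate rostrum; it defines the ingroup but does not resolve relationships within it.
Only Taxon 2 and Taxon 3 show the derived state '1' for lateral line, supporting them as a clade.
Most parsimonious ingroup topology: (((Taxon 2,Taxon 3),(Taxon 9,Taxon 1)),Taxon 4).
Changes per character on this tree: compound eyes: 1; calcified operculum: 1; elongate rostrum: 1; lateral line: 1.
Total = 4.

4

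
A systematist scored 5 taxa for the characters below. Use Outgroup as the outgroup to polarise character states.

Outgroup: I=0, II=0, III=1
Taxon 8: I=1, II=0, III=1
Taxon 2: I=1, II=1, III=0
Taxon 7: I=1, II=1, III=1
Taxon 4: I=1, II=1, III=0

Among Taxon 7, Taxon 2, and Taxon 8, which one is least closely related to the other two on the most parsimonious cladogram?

Character polarity is set by the outgroup: the derived state is whichever differs from the outgroup's state, so for III the derived state is '0', and for the remaining characters it is '1'.
I (derived state '1') is shared by all ingroup taxa — unites the whole ingroup.
Only Taxon 2, Taxon 4, and Taxon 7 show the derived state '1' for II, supporting them as a clade.
Only Taxon 2 and Taxon 4 show the derived state '0' for III, supporting them as a clade.
Most parsimonious ingroup topology: (Taxon 8,((Taxon 2,Taxon 4),Taxon 7)).
Taxon 7 and Taxon 2 share a more recent common ancestor with each other than either does with Taxon 8, so Taxon 8 is the least closely related of the three.

Taxon 8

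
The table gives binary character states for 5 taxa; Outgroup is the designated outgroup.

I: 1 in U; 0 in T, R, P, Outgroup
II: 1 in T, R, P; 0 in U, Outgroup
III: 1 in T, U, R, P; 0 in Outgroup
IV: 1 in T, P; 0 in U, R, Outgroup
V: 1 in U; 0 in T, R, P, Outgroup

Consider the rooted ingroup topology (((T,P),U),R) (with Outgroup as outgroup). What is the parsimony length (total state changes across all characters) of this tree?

6

Map each character onto (((T,P),U),R) (rooted by Outgroup) and count the minimum state changes it requires (Fitch parsimony):
I: 1; II: 2; III: 1; IV: 1; V: 1.
Total tree length = 6.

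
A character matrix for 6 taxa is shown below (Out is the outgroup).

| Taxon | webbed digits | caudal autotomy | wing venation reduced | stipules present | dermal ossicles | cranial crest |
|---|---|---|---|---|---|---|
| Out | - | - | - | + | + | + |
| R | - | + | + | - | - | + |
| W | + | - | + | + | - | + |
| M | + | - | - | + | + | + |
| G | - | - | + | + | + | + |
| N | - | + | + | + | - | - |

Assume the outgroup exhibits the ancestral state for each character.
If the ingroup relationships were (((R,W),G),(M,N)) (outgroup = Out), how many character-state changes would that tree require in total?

Map each character onto (((R,W),G),(M,N)) (rooted by Out) and count the minimum state changes it requires (Fitch parsimony):
webbed digits: 2; caudal autotomy: 2; wing venation reduced: 2; stipules present: 1; dermal ossicles: 2; cranial crest: 1.
Total tree length = 10.

10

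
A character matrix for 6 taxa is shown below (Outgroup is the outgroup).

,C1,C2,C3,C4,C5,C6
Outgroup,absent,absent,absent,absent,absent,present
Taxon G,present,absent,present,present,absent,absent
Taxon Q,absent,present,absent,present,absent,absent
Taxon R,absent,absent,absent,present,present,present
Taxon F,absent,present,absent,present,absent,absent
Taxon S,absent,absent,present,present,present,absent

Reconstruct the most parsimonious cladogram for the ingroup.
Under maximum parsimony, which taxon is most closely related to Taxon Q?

Taxon F

Character polarity is set by the outgroup: the derived state is whichever differs from the outgroup's state, so for C6 the derived state is 'absent', and for the remaining characters it is 'present'.
C1: derived state 'present' in Taxon G only — an autapomorphy, so it tells us nothing about relationships among taxa.
C2: derived state 'present' in Taxon F and Taxon Q only — synapomorphy for {Taxon F, Taxon Q}.
C3: derived state 'present' in Taxon G and Taxon S only — synapomorphy for {Taxon G, Taxon S}.
All ingroup taxa share the derived state 'present' for C4; it defines the ingroup but does not resolve relationships within it.
C5 (state 'present') occurs in Taxon R and Taxon S but conflicts with the nesting implied by the other characters — most parsimoniously interpreted as homoplasy.
Only Taxon F, Taxon G, Taxon Q, and Taxon S show the derived state 'absent' for C6, supporting them as a clade.
Most parsimonious ingroup topology: (((Taxon G,Taxon S),(Taxon Q,Taxon F)),Taxon R).
Taxon Q and Taxon F form a cherry on this tree, so they are sister taxa.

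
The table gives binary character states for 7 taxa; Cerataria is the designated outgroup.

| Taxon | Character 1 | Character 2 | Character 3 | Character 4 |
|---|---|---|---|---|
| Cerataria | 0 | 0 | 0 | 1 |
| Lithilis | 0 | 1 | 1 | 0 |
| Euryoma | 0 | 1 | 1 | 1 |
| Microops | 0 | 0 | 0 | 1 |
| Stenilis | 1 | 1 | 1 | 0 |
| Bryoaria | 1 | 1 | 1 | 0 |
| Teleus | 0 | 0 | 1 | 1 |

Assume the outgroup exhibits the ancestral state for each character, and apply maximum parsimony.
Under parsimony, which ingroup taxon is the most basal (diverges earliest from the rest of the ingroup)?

Character polarity is set by the outgroup: the derived state is whichever differs from the outgroup's state, so for Character 4 the derived state is '0', and for the remaining characters it is '1'.
Character 1 (derived state '1') is shared by Bryoaria and Stenilis — a synapomorphy uniting that clade.
Character 2: derived state '1' in Bryoaria, Euryoma, Lithilis, and Stenilis only — synapomorphy for {Bryoaria, Euryoma, Lithilis, Stenilis}.
Character 3 (derived state '1') is shared by Bryoaria, Euryoma, Lithilis, Stenilis, and Teleus — a synapomorphy uniting that clade.
Only Bryoaria, Lithilis, and Stenilis show the derived state '0' for Character 4, supporting them as a clade.
Most parsimonious ingroup topology: ((((Lithilis,(Stenilis,Bryoaria)),Euryoma),Teleus),Microops).
Microops is sister to the clade containing all other ingroup taxa, so it is the earliest-diverging (most basal) ingroup lineage.

Microops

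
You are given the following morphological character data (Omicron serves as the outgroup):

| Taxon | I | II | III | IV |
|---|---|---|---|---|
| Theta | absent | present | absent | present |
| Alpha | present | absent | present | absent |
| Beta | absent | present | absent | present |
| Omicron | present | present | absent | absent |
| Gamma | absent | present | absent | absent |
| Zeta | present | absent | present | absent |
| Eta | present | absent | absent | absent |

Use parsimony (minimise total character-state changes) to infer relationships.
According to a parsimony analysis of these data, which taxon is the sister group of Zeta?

Alpha

Character polarity is set by the outgroup: the derived state is whichever differs from the outgroup's state, so for I, II the derived state is 'absent', and for the remaining characters it is 'present'.
I: derived state 'absent' in Beta, Gamma, and Theta only — synapomorphy for {Beta, Gamma, Theta}.
Only Alpha, Eta, and Zeta show the derived state 'absent' for II, supporting them as a clade.
III: derived state 'present' in Alpha and Zeta only — synapomorphy for {Alpha, Zeta}.
Only Beta and Theta show the derived state 'present' for IV, supporting them as a clade.
Most parsimonious ingroup topology: (((Zeta,Alpha),Eta),((Theta,Beta),Gamma)).
Zeta and Alpha form a cherry on this tree, so they are sister taxa.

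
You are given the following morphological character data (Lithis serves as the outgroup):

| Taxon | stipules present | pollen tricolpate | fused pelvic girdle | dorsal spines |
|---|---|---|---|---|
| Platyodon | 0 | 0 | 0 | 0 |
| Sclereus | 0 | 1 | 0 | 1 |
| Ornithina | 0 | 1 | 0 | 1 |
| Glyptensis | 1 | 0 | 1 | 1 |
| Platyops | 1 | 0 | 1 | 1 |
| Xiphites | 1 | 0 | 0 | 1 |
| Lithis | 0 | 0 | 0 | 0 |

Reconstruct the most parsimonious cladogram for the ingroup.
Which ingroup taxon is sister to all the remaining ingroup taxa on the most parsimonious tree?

The outgroup has state '0' for every character, so '1' is the derived state throughout.
stipules present (derived state '1') is shared by Glyptensis, Platyops, and Xiphites — a synapomorphy uniting that clade.
pollen tricolpate (derived state '1') is shared by Ornithina and Sclereus — a synapomorphy uniting that clade.
Only Glyptensis and Platyops show the derived state '1' for fused pelvic girdle, supporting them as a clade.
Only Glyptensis, Ornithina, Platyops, Sclereus, and Xiphites show the derived state '1' for dorsal spines, supporting them as a clade.
Most parsimonious ingroup topology: (((Ornithina,Sclereus),((Platyops,Glyptensis),Xiphites)),Platyodon).
Platyodon is sister to the clade containing all other ingroup taxa, so it is the earliest-diverging (most basal) ingroup lineage.

Platyodon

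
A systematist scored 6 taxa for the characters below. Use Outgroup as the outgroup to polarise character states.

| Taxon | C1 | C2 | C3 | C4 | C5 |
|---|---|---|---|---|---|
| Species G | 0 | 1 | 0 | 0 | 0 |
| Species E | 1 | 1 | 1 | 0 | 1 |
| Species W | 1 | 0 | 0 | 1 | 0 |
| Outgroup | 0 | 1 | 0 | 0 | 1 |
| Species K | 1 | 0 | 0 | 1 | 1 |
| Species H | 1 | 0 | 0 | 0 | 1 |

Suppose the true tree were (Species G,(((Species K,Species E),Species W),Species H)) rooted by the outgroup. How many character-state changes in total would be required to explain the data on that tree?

8

Map each character onto (Species G,(((Species K,Species E),Species W),Species H)) (rooted by Outgroup) and count the minimum state changes it requires (Fitch parsimony):
C1: 1; C2: 2; C3: 1; C4: 2; C5: 2.
Total tree length = 8.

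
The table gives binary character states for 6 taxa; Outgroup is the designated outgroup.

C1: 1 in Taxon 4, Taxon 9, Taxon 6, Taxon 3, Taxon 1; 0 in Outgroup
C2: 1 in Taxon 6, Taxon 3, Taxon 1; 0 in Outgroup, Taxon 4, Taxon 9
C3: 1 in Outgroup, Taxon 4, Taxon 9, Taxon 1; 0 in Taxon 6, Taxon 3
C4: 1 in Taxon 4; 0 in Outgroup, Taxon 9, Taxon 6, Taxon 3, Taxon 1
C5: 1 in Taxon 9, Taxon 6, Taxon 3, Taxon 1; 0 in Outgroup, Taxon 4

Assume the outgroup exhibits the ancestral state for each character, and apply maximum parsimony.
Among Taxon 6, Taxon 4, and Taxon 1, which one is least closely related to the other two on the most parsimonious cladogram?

Character polarity is set by the outgroup: the derived state is whichever differs from the outgroup's state, so for C3 the derived state is '0', and for the remaining characters it is '1'.
All ingroup taxa share the derived state '1' for C1; it defines the ingroup but does not resolve relationships within it.
C2: derived state '1' in Taxon 1, Taxon 3, and Taxon 6 only — synapomorphy for {Taxon 1, Taxon 3, Taxon 6}.
Only Taxon 3 and Taxon 6 show the derived state '0' for C3, supporting them as a clade.
C4 (derived state '1') is unique to Taxon 4 (autapomorphy; uninformative for grouping).
C5: derived state '1' in Taxon 1, Taxon 3, Taxon 6, and Taxon 9 only — synapomorphy for {Taxon 1, Taxon 3, Taxon 6, Taxon 9}.
Most parsimonious ingroup topology: (Taxon 4,(Taxon 9,((Taxon 6,Taxon 3),Taxon 1))).
Taxon 1 and Taxon 6 share a more recent common ancestor with each other than either does with Taxon 4, so Taxon 4 is the least closely related of the three.

Taxon 4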